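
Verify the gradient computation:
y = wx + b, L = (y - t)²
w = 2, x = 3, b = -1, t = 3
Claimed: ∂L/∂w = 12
Correct

y = (2)(3) + -1 = 5
∂L/∂y = 2(y - t) = 2(5 - 3) = 4
∂y/∂w = x = 3
∂L/∂w = 4 × 3 = 12

Claimed value: 12
Correct: The correct gradient is 12.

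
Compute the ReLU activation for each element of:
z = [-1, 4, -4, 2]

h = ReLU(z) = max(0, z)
h = [0, 4, 0, 2]

ReLU applied element-wise: max(0,-1)=0, max(0,4)=4, max(0,-4)=0, max(0,2)=2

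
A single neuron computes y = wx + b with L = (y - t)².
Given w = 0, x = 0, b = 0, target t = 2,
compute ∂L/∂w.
∂L/∂w = 0

y = wx + b = (0)(0) + 0 = 0
∂L/∂y = 2(y - t) = 2(0 - 2) = -4
∂y/∂w = x = 0
∂L/∂w = ∂L/∂y · ∂y/∂w = -4 × 0 = 0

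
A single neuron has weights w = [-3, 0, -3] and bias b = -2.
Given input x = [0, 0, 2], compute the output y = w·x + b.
y = -8

y = (-3)(0) + (0)(0) + (-3)(2) + -2 = -8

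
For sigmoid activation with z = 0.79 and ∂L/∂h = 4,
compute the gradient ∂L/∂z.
∂L/∂z = 0.8589

σ(0.79) = 0.6878
σ'(0.79) = σ(0.79)(1 - σ(0.79)) = 0.6878 × 0.3122 = 0.2147
∂L/∂z = ∂L/∂h · σ'(z) = 4 × 0.2147 = 0.8589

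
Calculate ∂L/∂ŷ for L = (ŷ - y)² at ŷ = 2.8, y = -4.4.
∂L/∂ŷ = 14.4

∂L/∂ŷ = 2(ŷ - y) = 2(2.8 - -4.4) = 2(7.2) = 14.4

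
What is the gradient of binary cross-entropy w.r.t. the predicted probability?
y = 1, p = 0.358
∂L/∂p = -2.793

∂L/∂p = -y/p + (1-y)/(1-p) = -1/0.358 + 0 = -2.793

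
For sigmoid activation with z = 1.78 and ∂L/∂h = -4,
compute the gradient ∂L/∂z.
∂L/∂z = -0.4939

σ(1.78) = 0.8557
σ'(1.78) = σ(1.78)(1 - σ(1.78)) = 0.8557 × 0.1443 = 0.1235
∂L/∂z = ∂L/∂h · σ'(z) = -4 × 0.1235 = -0.4939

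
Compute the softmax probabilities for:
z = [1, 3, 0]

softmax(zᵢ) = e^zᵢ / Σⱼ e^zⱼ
p = [0.1142, 0.8438, 0.042]

exp(z) = [2.718, 20.09, 1]
Sum = 23.8
p = [0.1142, 0.8438, 0.042]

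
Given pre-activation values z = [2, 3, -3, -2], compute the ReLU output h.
h = [2, 3, 0, 0]

ReLU applied element-wise: max(0,2)=2, max(0,3)=3, max(0,-3)=0, max(0,-2)=0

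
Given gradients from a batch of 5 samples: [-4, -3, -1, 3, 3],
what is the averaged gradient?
Average gradient = -0.4

Average = (1/5)(-4 + -3 + -1 + 3 + 3) = -2/5 = -0.4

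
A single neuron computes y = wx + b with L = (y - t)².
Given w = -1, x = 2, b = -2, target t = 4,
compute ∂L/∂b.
∂L/∂b = -16

y = wx + b = (-1)(2) + -2 = -4
∂L/∂y = 2(y - t) = 2(-4 - 4) = -16
∂y/∂b = 1
∂L/∂b = ∂L/∂y · ∂y/∂b = -16 × 1 = -16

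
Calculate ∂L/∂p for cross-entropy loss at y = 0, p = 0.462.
∂L/∂p = 1.859

∂L/∂p = -y/p + (1-y)/(1-p) = 0 + 1/0.538 = 1.859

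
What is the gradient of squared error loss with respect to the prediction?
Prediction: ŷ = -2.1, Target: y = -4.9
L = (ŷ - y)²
∂L/∂ŷ = 5.6

∂L/∂ŷ = 2(ŷ - y) = 2(-2.1 - -4.9) = 2(2.8) = 5.6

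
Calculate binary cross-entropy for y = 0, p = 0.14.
L = 0.1508

L = -0·log(0.14) - 1·log(0.86) = -log(0.86) = 0.1508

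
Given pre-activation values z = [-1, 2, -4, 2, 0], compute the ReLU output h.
h = [0, 2, 0, 2, 0]

ReLU applied element-wise: max(0,-1)=0, max(0,2)=2, max(0,-4)=0, max(0,2)=2, max(0,0)=0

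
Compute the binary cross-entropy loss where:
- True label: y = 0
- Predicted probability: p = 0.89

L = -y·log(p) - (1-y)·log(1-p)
L = 2.207

L = -0·log(0.89) - 1·log(0.11) = -log(0.11) = 2.207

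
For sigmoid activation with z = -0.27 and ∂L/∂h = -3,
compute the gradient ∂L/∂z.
∂L/∂z = -0.7365

σ(-0.27) = 0.4329
σ'(-0.27) = σ(-0.27)(1 - σ(-0.27)) = 0.4329 × 0.5671 = 0.2455
∂L/∂z = ∂L/∂h · σ'(z) = -3 × 0.2455 = -0.7365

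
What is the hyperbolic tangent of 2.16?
0.9737

tanh(2.16) = (e^(2.16) - e^(-2.16))/(e^(2.16) + e^(-2.16)) = 0.9737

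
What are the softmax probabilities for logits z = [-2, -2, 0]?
p = [0.1065, 0.1065, 0.787]

exp(z) = [0.1353, 0.1353, 1]
Sum = 1.271
p = [0.1065, 0.1065, 0.787]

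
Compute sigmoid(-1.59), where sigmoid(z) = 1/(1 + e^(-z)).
0.1694

sigmoid(-1.59) = 1/(1 + e^(1.59)) = 1/(1 + 4.904) = 0.1694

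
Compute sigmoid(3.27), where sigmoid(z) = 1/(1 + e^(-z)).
0.9634

sigmoid(3.27) = 1/(1 + e^(-3.27)) = 1/(1 + 0.03801) = 0.9634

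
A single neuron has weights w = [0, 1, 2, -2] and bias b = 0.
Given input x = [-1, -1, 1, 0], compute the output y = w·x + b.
y = 1

y = (0)(-1) + (1)(-1) + (2)(1) + (-2)(0) + 0 = 1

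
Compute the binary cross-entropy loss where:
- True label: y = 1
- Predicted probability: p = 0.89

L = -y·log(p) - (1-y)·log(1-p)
L = 0.1165

L = -1·log(0.89) - 0·log(0.11) = -log(0.89) = 0.1165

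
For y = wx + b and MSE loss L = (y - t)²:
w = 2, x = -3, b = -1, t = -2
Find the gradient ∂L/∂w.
∂L/∂w = 30

y = wx + b = (2)(-3) + -1 = -7
∂L/∂y = 2(y - t) = 2(-7 - -2) = -10
∂y/∂w = x = -3
∂L/∂w = ∂L/∂y · ∂y/∂w = -10 × -3 = 30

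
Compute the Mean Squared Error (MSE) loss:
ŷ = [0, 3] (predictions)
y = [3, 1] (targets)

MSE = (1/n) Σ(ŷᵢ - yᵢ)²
MSE = 6.5

MSE = (1/2)((0-3)² + (3-1)²) = (1/2)(9 + 4) = 6.5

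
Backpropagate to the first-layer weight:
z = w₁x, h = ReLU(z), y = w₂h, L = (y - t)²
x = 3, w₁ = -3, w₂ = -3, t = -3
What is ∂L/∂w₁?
∂L/∂w₁ = 0

Forward pass:
z = w₁x = -3×3 = -9
h = ReLU(-9) = 0
y = w₂h = -3×0 = 0

Backward pass:
∂L/∂y = 2(y - t) = 2(0 - -3) = 6
∂y/∂h = w₂ = -3
∂h/∂z = 0 (ReLU derivative)
∂z/∂w₁ = x = 3

∂L/∂w₁ = 6 × -3 × 0 × 3 = 0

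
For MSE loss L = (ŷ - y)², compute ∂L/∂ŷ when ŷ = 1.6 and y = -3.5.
∂L/∂ŷ = 10.2

∂L/∂ŷ = 2(ŷ - y) = 2(1.6 - -3.5) = 2(5.1) = 10.2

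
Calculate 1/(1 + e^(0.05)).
0.4875

sigmoid(-0.05) = 1/(1 + e^(0.05)) = 1/(1 + 1.051) = 0.4875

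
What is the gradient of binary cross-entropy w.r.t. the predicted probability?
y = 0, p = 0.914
∂L/∂p = 11.63

∂L/∂p = -y/p + (1-y)/(1-p) = 0 + 1/0.086 = 11.63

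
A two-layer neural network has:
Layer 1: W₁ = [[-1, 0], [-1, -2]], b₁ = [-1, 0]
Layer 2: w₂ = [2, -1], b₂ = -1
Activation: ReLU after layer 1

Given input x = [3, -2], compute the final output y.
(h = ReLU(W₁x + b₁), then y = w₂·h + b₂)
y = -2

Layer 1 pre-activation: z₁ = [-4, 1]
After ReLU: h = [0, 1]
Layer 2 output: y = 2×0 + -1×1 + -1 = -2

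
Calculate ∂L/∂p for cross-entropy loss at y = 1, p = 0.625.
∂L/∂p = -1.6

∂L/∂p = -y/p + (1-y)/(1-p) = -1/0.625 + 0 = -1.6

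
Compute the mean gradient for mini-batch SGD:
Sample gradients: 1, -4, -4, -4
Average gradient = -2.75

Average = (1/4)(1 + -4 + -4 + -4) = -11/4 = -2.75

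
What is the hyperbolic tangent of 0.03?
0.02999

tanh(0.03) = (e^(0.03) - e^(-0.03))/(e^(0.03) + e^(-0.03)) = 0.02999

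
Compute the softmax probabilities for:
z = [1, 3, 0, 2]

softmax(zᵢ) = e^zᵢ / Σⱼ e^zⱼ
p = [0.0871, 0.6439, 0.0321, 0.2369]

exp(z) = [2.718, 20.09, 1, 7.389]
Sum = 31.19
p = [0.0871, 0.6439, 0.0321, 0.2369]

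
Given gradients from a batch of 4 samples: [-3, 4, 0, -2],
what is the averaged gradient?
Average gradient = -0.25

Average = (1/4)(-3 + 4 + 0 + -2) = -1/4 = -0.25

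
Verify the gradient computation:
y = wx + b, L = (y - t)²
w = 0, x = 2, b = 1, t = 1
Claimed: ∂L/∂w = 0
Correct

y = (0)(2) + 1 = 1
∂L/∂y = 2(y - t) = 2(1 - 1) = 0
∂y/∂w = x = 2
∂L/∂w = 0 × 2 = 0

Claimed value: 0
Correct: The correct gradient is 0.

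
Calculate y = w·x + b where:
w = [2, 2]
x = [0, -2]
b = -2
y = -6

y = (2)(0) + (2)(-2) + -2 = -6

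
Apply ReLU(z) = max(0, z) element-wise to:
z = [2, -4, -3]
h = [2, 0, 0]

ReLU applied element-wise: max(0,2)=2, max(0,-4)=0, max(0,-3)=0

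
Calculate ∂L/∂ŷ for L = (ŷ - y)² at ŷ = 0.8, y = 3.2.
∂L/∂ŷ = -4.8

∂L/∂ŷ = 2(ŷ - y) = 2(0.8 - 3.2) = 2(-2.4) = -4.8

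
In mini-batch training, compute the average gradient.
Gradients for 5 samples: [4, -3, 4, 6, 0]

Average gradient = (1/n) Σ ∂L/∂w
Average gradient = 2.2

Average = (1/5)(4 + -3 + 4 + 6 + 0) = 11/5 = 2.2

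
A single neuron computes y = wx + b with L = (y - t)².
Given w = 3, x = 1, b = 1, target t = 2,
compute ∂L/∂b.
∂L/∂b = 4

y = wx + b = (3)(1) + 1 = 4
∂L/∂y = 2(y - t) = 2(4 - 2) = 4
∂y/∂b = 1
∂L/∂b = ∂L/∂y · ∂y/∂b = 4 × 1 = 4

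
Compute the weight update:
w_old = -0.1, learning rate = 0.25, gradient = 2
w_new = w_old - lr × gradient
w_new = -0.6

w_new = w - η·∂L/∂w = -0.1 - 0.25×(2) = -0.1 - (0.5) = -0.6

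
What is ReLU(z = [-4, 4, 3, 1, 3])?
h = [0, 4, 3, 1, 3]

ReLU applied element-wise: max(0,-4)=0, max(0,4)=4, max(0,3)=3, max(0,1)=1, max(0,3)=3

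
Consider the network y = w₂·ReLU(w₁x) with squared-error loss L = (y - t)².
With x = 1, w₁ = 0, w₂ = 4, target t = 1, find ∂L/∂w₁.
∂L/∂w₁ = 0

Forward pass:
z = w₁x = 0×1 = 0
h = ReLU(0) = 0
y = w₂h = 4×0 = 0

Backward pass:
∂L/∂y = 2(y - t) = 2(0 - 1) = -2
∂y/∂h = w₂ = 4
∂h/∂z = 0 (ReLU derivative)
∂z/∂w₁ = x = 1

∂L/∂w₁ = -2 × 4 × 0 × 1 = 0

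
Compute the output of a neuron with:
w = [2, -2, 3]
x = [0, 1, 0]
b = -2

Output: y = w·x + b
y = -4

y = (2)(0) + (-2)(1) + (3)(0) + -2 = -4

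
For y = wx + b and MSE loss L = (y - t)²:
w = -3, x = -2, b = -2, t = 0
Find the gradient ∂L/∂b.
∂L/∂b = 8

y = wx + b = (-3)(-2) + -2 = 4
∂L/∂y = 2(y - t) = 2(4 - 0) = 8
∂y/∂b = 1
∂L/∂b = ∂L/∂y · ∂y/∂b = 8 × 1 = 8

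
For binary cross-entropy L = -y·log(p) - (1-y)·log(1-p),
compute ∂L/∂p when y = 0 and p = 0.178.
∂L/∂p = 1.217

∂L/∂p = -y/p + (1-y)/(1-p) = 0 + 1/0.822 = 1.217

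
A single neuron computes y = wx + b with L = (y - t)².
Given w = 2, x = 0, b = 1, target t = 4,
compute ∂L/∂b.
∂L/∂b = -6

y = wx + b = (2)(0) + 1 = 1
∂L/∂y = 2(y - t) = 2(1 - 4) = -6
∂y/∂b = 1
∂L/∂b = ∂L/∂y · ∂y/∂b = -6 × 1 = -6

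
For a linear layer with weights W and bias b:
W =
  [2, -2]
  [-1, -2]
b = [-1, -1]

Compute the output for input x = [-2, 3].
y = [-11, -5]

Wx = [2×-2 + -2×3, -1×-2 + -2×3]
   = [-10, -4]
y = Wx + b = [-10 + -1, -4 + -1] = [-11, -5]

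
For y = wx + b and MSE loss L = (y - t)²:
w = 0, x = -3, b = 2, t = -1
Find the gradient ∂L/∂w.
∂L/∂w = -18

y = wx + b = (0)(-3) + 2 = 2
∂L/∂y = 2(y - t) = 2(2 - -1) = 6
∂y/∂w = x = -3
∂L/∂w = ∂L/∂y · ∂y/∂w = 6 × -3 = -18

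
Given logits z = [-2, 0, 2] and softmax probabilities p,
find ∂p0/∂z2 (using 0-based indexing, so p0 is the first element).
∂p0/∂z2 = -0.01376

p = softmax(z) = [0.01588, 0.1173, 0.8668]
p0 = 0.01588, p2 = 0.8668

∂p0/∂z2 = -p0 × p2 = -0.01588 × 0.8668 = -0.01376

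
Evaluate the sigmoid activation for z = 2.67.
0.9352

sigmoid(2.67) = 1/(1 + e^(-2.67)) = 1/(1 + 0.06925) = 0.9352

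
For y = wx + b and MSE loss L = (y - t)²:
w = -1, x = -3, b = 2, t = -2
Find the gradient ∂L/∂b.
∂L/∂b = 14

y = wx + b = (-1)(-3) + 2 = 5
∂L/∂y = 2(y - t) = 2(5 - -2) = 14
∂y/∂b = 1
∂L/∂b = ∂L/∂y · ∂y/∂b = 14 × 1 = 14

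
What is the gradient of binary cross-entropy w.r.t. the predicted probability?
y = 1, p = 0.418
∂L/∂p = -2.392

∂L/∂p = -y/p + (1-y)/(1-p) = -1/0.418 + 0 = -2.392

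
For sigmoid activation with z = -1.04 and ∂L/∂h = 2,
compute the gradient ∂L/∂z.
∂L/∂z = 0.3859

σ(-1.04) = 0.2611
σ'(-1.04) = σ(-1.04)(1 - σ(-1.04)) = 0.2611 × 0.7389 = 0.193
∂L/∂z = ∂L/∂h · σ'(z) = 2 × 0.193 = 0.3859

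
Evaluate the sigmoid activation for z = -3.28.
0.03626

sigmoid(-3.28) = 1/(1 + e^(3.28)) = 1/(1 + 26.58) = 0.03626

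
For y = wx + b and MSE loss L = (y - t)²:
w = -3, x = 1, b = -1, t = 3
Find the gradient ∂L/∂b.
∂L/∂b = -14

y = wx + b = (-3)(1) + -1 = -4
∂L/∂y = 2(y - t) = 2(-4 - 3) = -14
∂y/∂b = 1
∂L/∂b = ∂L/∂y · ∂y/∂b = -14 × 1 = -14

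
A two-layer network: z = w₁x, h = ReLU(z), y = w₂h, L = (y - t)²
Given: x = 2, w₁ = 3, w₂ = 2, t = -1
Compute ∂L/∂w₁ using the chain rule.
∂L/∂w₁ = 104

Forward pass:
z = w₁x = 3×2 = 6
h = ReLU(6) = 6
y = w₂h = 2×6 = 12

Backward pass:
∂L/∂y = 2(y - t) = 2(12 - -1) = 26
∂y/∂h = w₂ = 2
∂h/∂z = 1 (ReLU derivative)
∂z/∂w₁ = x = 2

∂L/∂w₁ = 26 × 2 × 1 × 2 = 104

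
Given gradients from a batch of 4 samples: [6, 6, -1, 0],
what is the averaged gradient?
Average gradient = 2.75

Average = (1/4)(6 + 6 + -1 + 0) = 11/4 = 2.75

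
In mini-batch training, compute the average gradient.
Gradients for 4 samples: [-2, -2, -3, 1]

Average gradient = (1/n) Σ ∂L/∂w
Average gradient = -1.5

Average = (1/4)(-2 + -2 + -3 + 1) = -6/4 = -1.5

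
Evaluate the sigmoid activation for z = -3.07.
0.04436

sigmoid(-3.07) = 1/(1 + e^(3.07)) = 1/(1 + 21.54) = 0.04436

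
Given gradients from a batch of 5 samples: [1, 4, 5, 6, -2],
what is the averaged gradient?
Average gradient = 2.8

Average = (1/5)(1 + 4 + 5 + 6 + -2) = 14/5 = 2.8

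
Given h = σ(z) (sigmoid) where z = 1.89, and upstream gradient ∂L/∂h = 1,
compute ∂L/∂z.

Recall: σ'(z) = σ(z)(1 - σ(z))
∂L/∂z = 0.114

σ(1.89) = 0.8688
σ'(1.89) = σ(1.89)(1 - σ(1.89)) = 0.8688 × 0.1312 = 0.114
∂L/∂z = ∂L/∂h · σ'(z) = 1 × 0.114 = 0.114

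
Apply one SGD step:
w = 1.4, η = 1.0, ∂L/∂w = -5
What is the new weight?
w_new = 6.4

w_new = w - η·∂L/∂w = 1.4 - 1.0×(-5) = 1.4 - (-5) = 6.4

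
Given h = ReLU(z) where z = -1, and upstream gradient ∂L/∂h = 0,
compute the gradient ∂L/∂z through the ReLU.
∂L/∂z = 0

h = ReLU(-1) = 0
Since z < 0: ∂h/∂z = 0
∂L/∂z = ∂L/∂h · ∂h/∂z = 0 × 0 = 0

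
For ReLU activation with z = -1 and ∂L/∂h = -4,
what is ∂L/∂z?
∂L/∂z = 0

h = ReLU(-1) = 0
Since z < 0: ∂h/∂z = 0
∂L/∂z = ∂L/∂h · ∂h/∂z = -4 × 0 = 0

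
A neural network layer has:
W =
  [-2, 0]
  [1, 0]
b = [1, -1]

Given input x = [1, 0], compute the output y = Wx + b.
y = [-1, 0]

Wx = [-2×1 + 0×0, 1×1 + 0×0]
   = [-2, 1]
y = Wx + b = [-2 + 1, 1 + -1] = [-1, 0]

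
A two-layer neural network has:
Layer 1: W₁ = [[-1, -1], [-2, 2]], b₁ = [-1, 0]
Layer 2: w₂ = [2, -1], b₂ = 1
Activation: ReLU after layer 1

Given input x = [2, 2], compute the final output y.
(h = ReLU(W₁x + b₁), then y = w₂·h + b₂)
y = 1

Layer 1 pre-activation: z₁ = [-5, 0]
After ReLU: h = [0, 0]
Layer 2 output: y = 2×0 + -1×0 + 1 = 1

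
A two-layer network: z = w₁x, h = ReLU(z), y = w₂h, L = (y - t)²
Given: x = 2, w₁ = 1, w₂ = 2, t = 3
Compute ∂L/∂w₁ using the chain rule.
∂L/∂w₁ = 8

Forward pass:
z = w₁x = 1×2 = 2
h = ReLU(2) = 2
y = w₂h = 2×2 = 4

Backward pass:
∂L/∂y = 2(y - t) = 2(4 - 3) = 2
∂y/∂h = w₂ = 2
∂h/∂z = 1 (ReLU derivative)
∂z/∂w₁ = x = 2

∂L/∂w₁ = 2 × 2 × 1 × 2 = 8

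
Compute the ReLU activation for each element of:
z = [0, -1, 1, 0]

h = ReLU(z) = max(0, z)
h = [0, 0, 1, 0]

ReLU applied element-wise: max(0,0)=0, max(0,-1)=0, max(0,1)=1, max(0,0)=0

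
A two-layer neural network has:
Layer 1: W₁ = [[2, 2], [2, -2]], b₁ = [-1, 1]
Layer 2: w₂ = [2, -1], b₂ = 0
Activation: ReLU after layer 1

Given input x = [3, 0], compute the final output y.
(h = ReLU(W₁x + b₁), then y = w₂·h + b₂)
y = 3

Layer 1 pre-activation: z₁ = [5, 7]
After ReLU: h = [5, 7]
Layer 2 output: y = 2×5 + -1×7 + 0 = 3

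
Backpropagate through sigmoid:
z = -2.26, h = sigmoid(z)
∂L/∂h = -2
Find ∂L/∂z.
∂L/∂z = -0.1711

σ(-2.26) = 0.09449
σ'(-2.26) = σ(-2.26)(1 - σ(-2.26)) = 0.09449 × 0.9055 = 0.08556
∂L/∂z = ∂L/∂h · σ'(z) = -2 × 0.08556 = -0.1711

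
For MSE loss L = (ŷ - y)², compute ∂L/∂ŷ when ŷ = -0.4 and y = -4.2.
∂L/∂ŷ = 7.6

∂L/∂ŷ = 2(ŷ - y) = 2(-0.4 - -4.2) = 2(3.8) = 7.6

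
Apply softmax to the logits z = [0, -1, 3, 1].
p = [0.0414, 0.0152, 0.831, 0.1125]

exp(z) = [1, 0.3679, 20.09, 2.718]
Sum = 24.17
p = [0.0414, 0.0152, 0.831, 0.1125]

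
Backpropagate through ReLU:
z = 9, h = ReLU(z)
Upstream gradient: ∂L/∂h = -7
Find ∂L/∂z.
∂L/∂z = -7

h = ReLU(9) = 9
Since z > 0: ∂h/∂z = 1
∂L/∂z = ∂L/∂h · ∂h/∂z = -7 × 1 = -7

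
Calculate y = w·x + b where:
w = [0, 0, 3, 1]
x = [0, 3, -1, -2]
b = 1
y = -4

y = (0)(0) + (0)(3) + (3)(-1) + (1)(-2) + 1 = -4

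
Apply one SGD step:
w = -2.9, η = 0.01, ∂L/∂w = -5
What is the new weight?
w_new = -2.85

w_new = w - η·∂L/∂w = -2.9 - 0.01×(-5) = -2.9 - (-0.05) = -2.85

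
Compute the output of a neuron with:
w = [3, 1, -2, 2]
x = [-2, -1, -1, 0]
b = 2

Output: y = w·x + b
y = -3

y = (3)(-2) + (1)(-1) + (-2)(-1) + (2)(0) + 2 = -3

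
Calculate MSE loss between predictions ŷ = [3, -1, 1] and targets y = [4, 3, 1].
MSE = 5.667

MSE = (1/3)((3-4)² + (-1-3)² + (1-1)²) = (1/3)(1 + 16 + 0) = 5.667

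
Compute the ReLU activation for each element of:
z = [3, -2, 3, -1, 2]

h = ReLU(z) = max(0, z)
h = [3, 0, 3, 0, 2]

ReLU applied element-wise: max(0,3)=3, max(0,-2)=0, max(0,3)=3, max(0,-1)=0, max(0,2)=2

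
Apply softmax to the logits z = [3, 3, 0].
p = [0.4879, 0.4879, 0.0243]

exp(z) = [20.09, 20.09, 1]
Sum = 41.17
p = [0.4879, 0.4879, 0.0243]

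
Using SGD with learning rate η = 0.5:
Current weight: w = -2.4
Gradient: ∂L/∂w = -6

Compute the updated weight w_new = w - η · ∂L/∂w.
w_new = 0.6

w_new = w - η·∂L/∂w = -2.4 - 0.5×(-6) = -2.4 - (-3) = 0.6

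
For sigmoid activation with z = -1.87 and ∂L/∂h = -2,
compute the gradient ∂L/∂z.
∂L/∂z = -0.2314

σ(-1.87) = 0.1335
σ'(-1.87) = σ(-1.87)(1 - σ(-1.87)) = 0.1335 × 0.8665 = 0.1157
∂L/∂z = ∂L/∂h · σ'(z) = -2 × 0.1157 = -0.2314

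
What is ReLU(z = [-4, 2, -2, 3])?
h = [0, 2, 0, 3]

ReLU applied element-wise: max(0,-4)=0, max(0,2)=2, max(0,-2)=0, max(0,3)=3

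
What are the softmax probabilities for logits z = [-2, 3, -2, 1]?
p = [0.0059, 0.8705, 0.0059, 0.1178]

exp(z) = [0.1353, 20.09, 0.1353, 2.718]
Sum = 23.07
p = [0.0059, 0.8705, 0.0059, 0.1178]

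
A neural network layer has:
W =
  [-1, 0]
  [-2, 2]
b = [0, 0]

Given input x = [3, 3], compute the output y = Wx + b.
y = [-3, 0]

Wx = [-1×3 + 0×3, -2×3 + 2×3]
   = [-3, 0]
y = Wx + b = [-3 + 0, 0 + 0] = [-3, 0]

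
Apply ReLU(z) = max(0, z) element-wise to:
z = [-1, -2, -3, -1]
h = [0, 0, 0, 0]

ReLU applied element-wise: max(0,-1)=0, max(0,-2)=0, max(0,-3)=0, max(0,-1)=0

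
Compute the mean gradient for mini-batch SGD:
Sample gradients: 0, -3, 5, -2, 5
Average gradient = 1

Average = (1/5)(0 + -3 + 5 + -2 + 5) = 5/5 = 1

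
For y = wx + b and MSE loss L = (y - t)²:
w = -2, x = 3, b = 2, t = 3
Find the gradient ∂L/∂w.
∂L/∂w = -42

y = wx + b = (-2)(3) + 2 = -4
∂L/∂y = 2(y - t) = 2(-4 - 3) = -14
∂y/∂w = x = 3
∂L/∂w = ∂L/∂y · ∂y/∂w = -14 × 3 = -42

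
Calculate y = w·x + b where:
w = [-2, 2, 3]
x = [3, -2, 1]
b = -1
y = -8

y = (-2)(3) + (2)(-2) + (3)(1) + -1 = -8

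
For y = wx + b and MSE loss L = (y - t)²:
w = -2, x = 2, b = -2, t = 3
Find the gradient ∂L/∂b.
∂L/∂b = -18

y = wx + b = (-2)(2) + -2 = -6
∂L/∂y = 2(y - t) = 2(-6 - 3) = -18
∂y/∂b = 1
∂L/∂b = ∂L/∂y · ∂y/∂b = -18 × 1 = -18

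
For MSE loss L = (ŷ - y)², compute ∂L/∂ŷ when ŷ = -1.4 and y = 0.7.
∂L/∂ŷ = -4.2

∂L/∂ŷ = 2(ŷ - y) = 2(-1.4 - 0.7) = 2(-2.1) = -4.2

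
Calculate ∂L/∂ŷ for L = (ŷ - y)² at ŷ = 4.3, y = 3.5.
∂L/∂ŷ = 1.6

∂L/∂ŷ = 2(ŷ - y) = 2(4.3 - 3.5) = 2(0.8) = 1.6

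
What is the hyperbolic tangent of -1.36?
-0.8764

tanh(-1.36) = (e^(-1.36) - e^(1.36))/(e^(-1.36) + e^(1.36)) = -0.8764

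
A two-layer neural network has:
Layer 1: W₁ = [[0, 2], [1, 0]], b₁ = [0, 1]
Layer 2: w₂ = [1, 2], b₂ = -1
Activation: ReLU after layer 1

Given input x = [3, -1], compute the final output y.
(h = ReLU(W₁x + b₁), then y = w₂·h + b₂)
y = 7

Layer 1 pre-activation: z₁ = [-2, 4]
After ReLU: h = [0, 4]
Layer 2 output: y = 1×0 + 2×4 + -1 = 7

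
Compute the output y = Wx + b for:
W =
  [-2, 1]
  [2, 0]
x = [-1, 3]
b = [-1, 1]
y = [4, -1]

Wx = [-2×-1 + 1×3, 2×-1 + 0×3]
   = [5, -2]
y = Wx + b = [5 + -1, -2 + 1] = [4, -1]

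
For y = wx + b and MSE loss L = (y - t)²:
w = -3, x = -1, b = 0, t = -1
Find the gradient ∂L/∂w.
∂L/∂w = -8

y = wx + b = (-3)(-1) + 0 = 3
∂L/∂y = 2(y - t) = 2(3 - -1) = 8
∂y/∂w = x = -1
∂L/∂w = ∂L/∂y · ∂y/∂w = 8 × -1 = -8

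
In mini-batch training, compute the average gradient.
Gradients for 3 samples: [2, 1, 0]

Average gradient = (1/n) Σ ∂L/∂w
Average gradient = 1

Average = (1/3)(2 + 1 + 0) = 3/3 = 1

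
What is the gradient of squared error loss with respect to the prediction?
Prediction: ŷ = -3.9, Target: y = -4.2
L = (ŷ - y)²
∂L/∂ŷ = 0.6

∂L/∂ŷ = 2(ŷ - y) = 2(-3.9 - -4.2) = 2(0.3) = 0.6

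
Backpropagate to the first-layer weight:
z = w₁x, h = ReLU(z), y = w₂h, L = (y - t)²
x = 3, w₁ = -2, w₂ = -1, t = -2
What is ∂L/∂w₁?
∂L/∂w₁ = 0

Forward pass:
z = w₁x = -2×3 = -6
h = ReLU(-6) = 0
y = w₂h = -1×0 = 0

Backward pass:
∂L/∂y = 2(y - t) = 2(0 - -2) = 4
∂y/∂h = w₂ = -1
∂h/∂z = 0 (ReLU derivative)
∂z/∂w₁ = x = 3

∂L/∂w₁ = 4 × -1 × 0 × 3 = 0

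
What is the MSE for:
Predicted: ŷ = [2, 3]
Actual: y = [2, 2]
MSE = 0.5

MSE = (1/2)((2-2)² + (3-2)²) = (1/2)(0 + 1) = 0.5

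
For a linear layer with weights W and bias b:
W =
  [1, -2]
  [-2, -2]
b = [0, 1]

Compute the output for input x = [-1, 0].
y = [-1, 3]

Wx = [1×-1 + -2×0, -2×-1 + -2×0]
   = [-1, 2]
y = Wx + b = [-1 + 0, 2 + 1] = [-1, 3]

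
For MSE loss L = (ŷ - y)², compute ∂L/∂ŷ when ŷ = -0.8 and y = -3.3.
∂L/∂ŷ = 5.0

∂L/∂ŷ = 2(ŷ - y) = 2(-0.8 - -3.3) = 2(2.5) = 5.0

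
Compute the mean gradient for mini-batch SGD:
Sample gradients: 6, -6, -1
Average gradient = -0.3333

Average = (1/3)(6 + -6 + -1) = -1/3 = -0.3333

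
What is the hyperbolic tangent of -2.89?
-0.9938

tanh(-2.89) = (e^(-2.89) - e^(2.89))/(e^(-2.89) + e^(2.89)) = -0.9938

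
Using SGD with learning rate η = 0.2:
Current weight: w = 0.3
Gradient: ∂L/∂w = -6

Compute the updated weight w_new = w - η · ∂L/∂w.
w_new = 1.5

w_new = w - η·∂L/∂w = 0.3 - 0.2×(-6) = 0.3 - (-1.2) = 1.5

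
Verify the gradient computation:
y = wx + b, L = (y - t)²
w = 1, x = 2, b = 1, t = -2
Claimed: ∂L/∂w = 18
Incorrect

y = (1)(2) + 1 = 3
∂L/∂y = 2(y - t) = 2(3 - -2) = 10
∂y/∂w = x = 2
∂L/∂w = 10 × 2 = 20

Claimed value: 18
Incorrect: The correct gradient is 20.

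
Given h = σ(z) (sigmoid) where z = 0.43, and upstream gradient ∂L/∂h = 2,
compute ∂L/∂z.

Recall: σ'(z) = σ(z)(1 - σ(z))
∂L/∂z = 0.4776

σ(0.43) = 0.6059
σ'(0.43) = σ(0.43)(1 - σ(0.43)) = 0.6059 × 0.3941 = 0.2388
∂L/∂z = ∂L/∂h · σ'(z) = 2 × 0.2388 = 0.4776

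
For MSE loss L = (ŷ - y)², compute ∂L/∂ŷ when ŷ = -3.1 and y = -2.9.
∂L/∂ŷ = -0.4

∂L/∂ŷ = 2(ŷ - y) = 2(-3.1 - -2.9) = 2(-0.2) = -0.4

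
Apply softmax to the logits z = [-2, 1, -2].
p = [0.0453, 0.9094, 0.0453]

exp(z) = [0.1353, 2.718, 0.1353]
Sum = 2.989
p = [0.0453, 0.9094, 0.0453]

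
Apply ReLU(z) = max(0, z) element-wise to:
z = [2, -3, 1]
h = [2, 0, 1]

ReLU applied element-wise: max(0,2)=2, max(0,-3)=0, max(0,1)=1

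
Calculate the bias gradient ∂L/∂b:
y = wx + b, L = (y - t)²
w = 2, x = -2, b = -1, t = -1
∂L/∂b = -8

y = wx + b = (2)(-2) + -1 = -5
∂L/∂y = 2(y - t) = 2(-5 - -1) = -8
∂y/∂b = 1
∂L/∂b = ∂L/∂y · ∂y/∂b = -8 × 1 = -8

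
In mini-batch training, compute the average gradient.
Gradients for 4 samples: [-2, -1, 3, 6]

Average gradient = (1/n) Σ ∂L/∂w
Average gradient = 1.5

Average = (1/4)(-2 + -1 + 3 + 6) = 6/4 = 1.5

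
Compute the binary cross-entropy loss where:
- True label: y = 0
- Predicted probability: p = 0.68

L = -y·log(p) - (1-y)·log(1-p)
L = 1.139

L = -0·log(0.68) - 1·log(0.32) = -log(0.32) = 1.139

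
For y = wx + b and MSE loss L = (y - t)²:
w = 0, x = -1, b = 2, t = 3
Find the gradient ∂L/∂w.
∂L/∂w = 2

y = wx + b = (0)(-1) + 2 = 2
∂L/∂y = 2(y - t) = 2(2 - 3) = -2
∂y/∂w = x = -1
∂L/∂w = ∂L/∂y · ∂y/∂w = -2 × -1 = 2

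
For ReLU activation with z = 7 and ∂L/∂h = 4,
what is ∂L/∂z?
∂L/∂z = 4

h = ReLU(7) = 7
Since z > 0: ∂h/∂z = 1
∂L/∂z = ∂L/∂h · ∂h/∂z = 4 × 1 = 4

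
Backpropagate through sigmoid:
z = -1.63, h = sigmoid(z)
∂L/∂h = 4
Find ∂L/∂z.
∂L/∂z = 0.548

σ(-1.63) = 0.1638
σ'(-1.63) = σ(-1.63)(1 - σ(-1.63)) = 0.1638 × 0.8362 = 0.137
∂L/∂z = ∂L/∂h · σ'(z) = 4 × 0.137 = 0.548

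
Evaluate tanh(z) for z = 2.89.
0.9938

tanh(2.89) = (e^(2.89) - e^(-2.89))/(e^(2.89) + e^(-2.89)) = 0.9938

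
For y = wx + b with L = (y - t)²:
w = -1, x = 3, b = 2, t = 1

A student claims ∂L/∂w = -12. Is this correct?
Correct

y = (-1)(3) + 2 = -1
∂L/∂y = 2(y - t) = 2(-1 - 1) = -4
∂y/∂w = x = 3
∂L/∂w = -4 × 3 = -12

Claimed value: -12
Correct: The correct gradient is -12.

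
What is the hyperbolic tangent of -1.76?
-0.9425

tanh(-1.76) = (e^(-1.76) - e^(1.76))/(e^(-1.76) + e^(1.76)) = -0.9425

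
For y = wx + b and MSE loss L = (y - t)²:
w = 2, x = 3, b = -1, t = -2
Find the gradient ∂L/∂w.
∂L/∂w = 42

y = wx + b = (2)(3) + -1 = 5
∂L/∂y = 2(y - t) = 2(5 - -2) = 14
∂y/∂w = x = 3
∂L/∂w = ∂L/∂y · ∂y/∂w = 14 × 3 = 42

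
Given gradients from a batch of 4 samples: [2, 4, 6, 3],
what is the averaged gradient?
Average gradient = 3.75

Average = (1/4)(2 + 4 + 6 + 3) = 15/4 = 3.75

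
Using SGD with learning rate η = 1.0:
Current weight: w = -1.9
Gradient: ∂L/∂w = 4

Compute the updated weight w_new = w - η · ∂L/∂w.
w_new = -5.9

w_new = w - η·∂L/∂w = -1.9 - 1.0×(4) = -1.9 - (4) = -5.9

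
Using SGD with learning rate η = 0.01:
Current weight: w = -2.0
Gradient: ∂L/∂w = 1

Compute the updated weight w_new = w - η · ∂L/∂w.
w_new = -2.01

w_new = w - η·∂L/∂w = -2.0 - 0.01×(1) = -2.0 - (0.01) = -2.01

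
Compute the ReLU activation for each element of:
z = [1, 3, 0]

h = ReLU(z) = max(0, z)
h = [1, 3, 0]

ReLU applied element-wise: max(0,1)=1, max(0,3)=3, max(0,0)=0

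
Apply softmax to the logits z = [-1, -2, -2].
p = [0.5761, 0.2119, 0.2119]

exp(z) = [0.3679, 0.1353, 0.1353]
Sum = 0.6386
p = [0.5761, 0.2119, 0.2119]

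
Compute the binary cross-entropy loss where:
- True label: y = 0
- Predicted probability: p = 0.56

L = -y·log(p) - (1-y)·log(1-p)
L = 0.821

L = -0·log(0.56) - 1·log(0.44) = -log(0.44) = 0.821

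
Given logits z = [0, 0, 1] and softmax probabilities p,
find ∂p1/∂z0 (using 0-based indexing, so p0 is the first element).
∂p1/∂z0 = -0.04492

p = softmax(z) = [0.2119, 0.2119, 0.5761]
p1 = 0.2119, p0 = 0.2119

∂p1/∂z0 = -p1 × p0 = -0.2119 × 0.2119 = -0.04492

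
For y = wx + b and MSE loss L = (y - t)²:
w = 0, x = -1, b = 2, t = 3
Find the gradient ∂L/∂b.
∂L/∂b = -2

y = wx + b = (0)(-1) + 2 = 2
∂L/∂y = 2(y - t) = 2(2 - 3) = -2
∂y/∂b = 1
∂L/∂b = ∂L/∂y · ∂y/∂b = -2 × 1 = -2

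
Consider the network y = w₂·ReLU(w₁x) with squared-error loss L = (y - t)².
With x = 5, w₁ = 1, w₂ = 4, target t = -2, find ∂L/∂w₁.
∂L/∂w₁ = 880

Forward pass:
z = w₁x = 1×5 = 5
h = ReLU(5) = 5
y = w₂h = 4×5 = 20

Backward pass:
∂L/∂y = 2(y - t) = 2(20 - -2) = 44
∂y/∂h = w₂ = 4
∂h/∂z = 1 (ReLU derivative)
∂z/∂w₁ = x = 5

∂L/∂w₁ = 44 × 4 × 1 × 5 = 880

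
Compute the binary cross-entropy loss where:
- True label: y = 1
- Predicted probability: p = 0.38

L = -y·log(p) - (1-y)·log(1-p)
L = 0.9676

L = -1·log(0.38) - 0·log(0.62) = -log(0.38) = 0.9676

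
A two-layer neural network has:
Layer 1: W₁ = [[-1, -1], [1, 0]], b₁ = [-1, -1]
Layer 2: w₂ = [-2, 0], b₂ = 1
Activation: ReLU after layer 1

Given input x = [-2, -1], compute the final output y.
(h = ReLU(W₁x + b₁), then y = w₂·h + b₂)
y = -3

Layer 1 pre-activation: z₁ = [2, -3]
After ReLU: h = [2, 0]
Layer 2 output: y = -2×2 + 0×0 + 1 = -3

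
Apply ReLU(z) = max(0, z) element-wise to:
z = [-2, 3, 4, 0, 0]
h = [0, 3, 4, 0, 0]

ReLU applied element-wise: max(0,-2)=0, max(0,3)=3, max(0,4)=4, max(0,0)=0, max(0,0)=0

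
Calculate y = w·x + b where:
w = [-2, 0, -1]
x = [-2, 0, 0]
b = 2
y = 6

y = (-2)(-2) + (0)(0) + (-1)(0) + 2 = 6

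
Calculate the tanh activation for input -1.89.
-0.9554

tanh(-1.89) = (e^(-1.89) - e^(1.89))/(e^(-1.89) + e^(1.89)) = -0.9554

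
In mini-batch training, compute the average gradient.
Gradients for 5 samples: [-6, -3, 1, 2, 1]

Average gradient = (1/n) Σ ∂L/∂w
Average gradient = -1

Average = (1/5)(-6 + -3 + 1 + 2 + 1) = -5/5 = -1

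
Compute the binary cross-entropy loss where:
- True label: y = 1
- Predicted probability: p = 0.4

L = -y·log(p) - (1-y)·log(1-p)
L = 0.9163

L = -1·log(0.4) - 0·log(0.6) = -log(0.4) = 0.9163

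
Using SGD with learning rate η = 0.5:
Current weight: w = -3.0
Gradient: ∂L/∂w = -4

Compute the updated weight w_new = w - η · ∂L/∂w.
w_new = -1

w_new = w - η·∂L/∂w = -3.0 - 0.5×(-4) = -3.0 - (-2) = -1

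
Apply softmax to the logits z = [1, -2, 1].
p = [0.4879, 0.0243, 0.4879]

exp(z) = [2.718, 0.1353, 2.718]
Sum = 5.572
p = [0.4879, 0.0243, 0.4879]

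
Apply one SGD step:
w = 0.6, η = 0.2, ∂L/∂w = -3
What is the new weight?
w_new = 1.2

w_new = w - η·∂L/∂w = 0.6 - 0.2×(-3) = 0.6 - (-0.6) = 1.2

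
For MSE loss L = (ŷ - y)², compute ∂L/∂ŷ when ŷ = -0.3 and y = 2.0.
∂L/∂ŷ = -4.6

∂L/∂ŷ = 2(ŷ - y) = 2(-0.3 - 2.0) = 2(-2.3) = -4.6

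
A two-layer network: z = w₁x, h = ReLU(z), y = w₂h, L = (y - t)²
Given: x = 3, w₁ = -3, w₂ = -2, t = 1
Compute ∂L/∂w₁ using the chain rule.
∂L/∂w₁ = 0

Forward pass:
z = w₁x = -3×3 = -9
h = ReLU(-9) = 0
y = w₂h = -2×0 = 0

Backward pass:
∂L/∂y = 2(y - t) = 2(0 - 1) = -2
∂y/∂h = w₂ = -2
∂h/∂z = 0 (ReLU derivative)
∂z/∂w₁ = x = 3

∂L/∂w₁ = -2 × -2 × 0 × 3 = 0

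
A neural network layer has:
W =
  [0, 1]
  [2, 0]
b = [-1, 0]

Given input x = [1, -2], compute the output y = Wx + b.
y = [-3, 2]

Wx = [0×1 + 1×-2, 2×1 + 0×-2]
   = [-2, 2]
y = Wx + b = [-2 + -1, 2 + 0] = [-3, 2]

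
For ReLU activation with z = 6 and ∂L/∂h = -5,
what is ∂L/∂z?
∂L/∂z = -5

h = ReLU(6) = 6
Since z > 0: ∂h/∂z = 1
∂L/∂z = ∂L/∂h · ∂h/∂z = -5 × 1 = -5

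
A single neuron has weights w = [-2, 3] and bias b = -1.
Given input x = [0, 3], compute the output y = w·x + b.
y = 8

y = (-2)(0) + (3)(3) + -1 = 8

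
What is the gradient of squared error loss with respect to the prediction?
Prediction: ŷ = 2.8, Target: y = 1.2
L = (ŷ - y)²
∂L/∂ŷ = 3.2

∂L/∂ŷ = 2(ŷ - y) = 2(2.8 - 1.2) = 2(1.6) = 3.2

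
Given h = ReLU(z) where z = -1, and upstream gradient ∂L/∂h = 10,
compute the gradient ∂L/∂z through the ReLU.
∂L/∂z = 0

h = ReLU(-1) = 0
Since z < 0: ∂h/∂z = 0
∂L/∂z = ∂L/∂h · ∂h/∂z = 10 × 0 = 0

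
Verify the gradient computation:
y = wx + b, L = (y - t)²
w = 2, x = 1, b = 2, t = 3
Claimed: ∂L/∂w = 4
Incorrect

y = (2)(1) + 2 = 4
∂L/∂y = 2(y - t) = 2(4 - 3) = 2
∂y/∂w = x = 1
∂L/∂w = 2 × 1 = 2

Claimed value: 4
Incorrect: The correct gradient is 2.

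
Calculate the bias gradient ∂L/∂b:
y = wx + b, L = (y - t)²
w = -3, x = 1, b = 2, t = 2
∂L/∂b = -6

y = wx + b = (-3)(1) + 2 = -1
∂L/∂y = 2(y - t) = 2(-1 - 2) = -6
∂y/∂b = 1
∂L/∂b = ∂L/∂y · ∂y/∂b = -6 × 1 = -6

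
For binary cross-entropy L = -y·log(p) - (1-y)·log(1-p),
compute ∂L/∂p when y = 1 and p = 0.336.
∂L/∂p = -2.976

∂L/∂p = -y/p + (1-y)/(1-p) = -1/0.336 + 0 = -2.976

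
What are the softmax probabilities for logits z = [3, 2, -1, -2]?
p = [0.7179, 0.2641, 0.0131, 0.0048]

exp(z) = [20.09, 7.389, 0.3679, 0.1353]
Sum = 27.98
p = [0.7179, 0.2641, 0.0131, 0.0048]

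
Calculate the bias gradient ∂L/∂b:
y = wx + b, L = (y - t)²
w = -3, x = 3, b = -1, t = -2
∂L/∂b = -16

y = wx + b = (-3)(3) + -1 = -10
∂L/∂y = 2(y - t) = 2(-10 - -2) = -16
∂y/∂b = 1
∂L/∂b = ∂L/∂y · ∂y/∂b = -16 × 1 = -16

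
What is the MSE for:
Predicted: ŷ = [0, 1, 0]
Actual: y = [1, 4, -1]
MSE = 3.667

MSE = (1/3)((0-1)² + (1-4)² + (0--1)²) = (1/3)(1 + 9 + 1) = 3.667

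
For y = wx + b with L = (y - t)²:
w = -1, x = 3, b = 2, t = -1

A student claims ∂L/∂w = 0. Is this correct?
Correct

y = (-1)(3) + 2 = -1
∂L/∂y = 2(y - t) = 2(-1 - -1) = 0
∂y/∂w = x = 3
∂L/∂w = 0 × 3 = 0

Claimed value: 0
Correct: The correct gradient is 0.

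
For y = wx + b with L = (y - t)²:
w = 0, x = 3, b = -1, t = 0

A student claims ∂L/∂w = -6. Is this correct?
Correct

y = (0)(3) + -1 = -1
∂L/∂y = 2(y - t) = 2(-1 - 0) = -2
∂y/∂w = x = 3
∂L/∂w = -2 × 3 = -6

Claimed value: -6
Correct: The correct gradient is -6.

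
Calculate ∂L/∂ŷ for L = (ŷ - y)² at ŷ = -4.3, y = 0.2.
∂L/∂ŷ = -9.0

∂L/∂ŷ = 2(ŷ - y) = 2(-4.3 - 0.2) = 2(-4.5) = -9.0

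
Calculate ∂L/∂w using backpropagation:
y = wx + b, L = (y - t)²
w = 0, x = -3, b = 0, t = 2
∂L/∂w = 12

y = wx + b = (0)(-3) + 0 = 0
∂L/∂y = 2(y - t) = 2(0 - 2) = -4
∂y/∂w = x = -3
∂L/∂w = ∂L/∂y · ∂y/∂w = -4 × -3 = 12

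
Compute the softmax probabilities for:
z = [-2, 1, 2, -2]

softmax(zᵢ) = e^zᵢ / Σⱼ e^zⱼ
p = [0.013, 0.2619, 0.712, 0.013]

exp(z) = [0.1353, 2.718, 7.389, 0.1353]
Sum = 10.38
p = [0.013, 0.2619, 0.712, 0.013]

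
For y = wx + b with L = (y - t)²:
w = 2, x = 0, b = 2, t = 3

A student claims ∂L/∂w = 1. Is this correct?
Incorrect

y = (2)(0) + 2 = 2
∂L/∂y = 2(y - t) = 2(2 - 3) = -2
∂y/∂w = x = 0
∂L/∂w = -2 × 0 = 0

Claimed value: 1
Incorrect: The correct gradient is 0.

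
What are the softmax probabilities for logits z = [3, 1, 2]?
p = [0.6652, 0.09, 0.2447]

exp(z) = [20.09, 2.718, 7.389]
Sum = 30.19
p = [0.6652, 0.09, 0.2447]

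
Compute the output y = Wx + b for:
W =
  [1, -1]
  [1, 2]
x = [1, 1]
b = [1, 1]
y = [1, 4]

Wx = [1×1 + -1×1, 1×1 + 2×1]
   = [0, 3]
y = Wx + b = [0 + 1, 3 + 1] = [1, 4]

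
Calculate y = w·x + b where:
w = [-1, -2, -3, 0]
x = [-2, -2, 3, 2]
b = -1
y = -4

y = (-1)(-2) + (-2)(-2) + (-3)(3) + (0)(2) + -1 = -4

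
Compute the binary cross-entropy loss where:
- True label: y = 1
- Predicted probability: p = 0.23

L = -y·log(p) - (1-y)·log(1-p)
L = 1.47

L = -1·log(0.23) - 0·log(0.77) = -log(0.23) = 1.47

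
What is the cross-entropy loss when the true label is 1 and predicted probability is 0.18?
L = 1.715

L = -1·log(0.18) - 0·log(0.82) = -log(0.18) = 1.715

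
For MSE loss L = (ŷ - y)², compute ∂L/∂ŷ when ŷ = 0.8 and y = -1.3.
∂L/∂ŷ = 4.2

∂L/∂ŷ = 2(ŷ - y) = 2(0.8 - -1.3) = 2(2.1) = 4.2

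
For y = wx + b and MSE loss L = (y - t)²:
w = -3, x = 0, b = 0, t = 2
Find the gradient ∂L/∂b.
∂L/∂b = -4

y = wx + b = (-3)(0) + 0 = 0
∂L/∂y = 2(y - t) = 2(0 - 2) = -4
∂y/∂b = 1
∂L/∂b = ∂L/∂y · ∂y/∂b = -4 × 1 = -4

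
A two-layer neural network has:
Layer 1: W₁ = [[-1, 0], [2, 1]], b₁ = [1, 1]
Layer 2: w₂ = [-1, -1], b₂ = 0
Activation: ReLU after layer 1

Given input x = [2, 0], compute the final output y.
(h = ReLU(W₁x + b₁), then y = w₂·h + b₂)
y = -5

Layer 1 pre-activation: z₁ = [-1, 5]
After ReLU: h = [0, 5]
Layer 2 output: y = -1×0 + -1×5 + 0 = -5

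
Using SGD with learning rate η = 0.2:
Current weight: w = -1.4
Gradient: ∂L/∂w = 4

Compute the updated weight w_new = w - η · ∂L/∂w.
w_new = -2.2

w_new = w - η·∂L/∂w = -1.4 - 0.2×(4) = -1.4 - (0.8) = -2.2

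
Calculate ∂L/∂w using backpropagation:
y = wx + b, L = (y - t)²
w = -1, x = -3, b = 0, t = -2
∂L/∂w = -30

y = wx + b = (-1)(-3) + 0 = 3
∂L/∂y = 2(y - t) = 2(3 - -2) = 10
∂y/∂w = x = -3
∂L/∂w = ∂L/∂y · ∂y/∂w = 10 × -3 = -30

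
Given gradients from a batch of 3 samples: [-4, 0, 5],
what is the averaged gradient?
Average gradient = 0.3333

Average = (1/3)(-4 + 0 + 5) = 1/3 = 0.3333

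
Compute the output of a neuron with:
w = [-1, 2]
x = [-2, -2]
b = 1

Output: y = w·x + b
y = -1

y = (-1)(-2) + (2)(-2) + 1 = -1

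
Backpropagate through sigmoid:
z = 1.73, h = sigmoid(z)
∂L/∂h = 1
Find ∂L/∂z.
∂L/∂z = 0.1279

σ(1.73) = 0.8494
σ'(1.73) = σ(1.73)(1 - σ(1.73)) = 0.8494 × 0.1506 = 0.1279
∂L/∂z = ∂L/∂h · σ'(z) = 1 × 0.1279 = 0.1279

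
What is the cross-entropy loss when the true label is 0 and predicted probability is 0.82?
L = 1.715

L = -0·log(0.82) - 1·log(0.18) = -log(0.18) = 1.715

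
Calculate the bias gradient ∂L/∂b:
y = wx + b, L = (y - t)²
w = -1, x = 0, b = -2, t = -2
∂L/∂b = 0

y = wx + b = (-1)(0) + -2 = -2
∂L/∂y = 2(y - t) = 2(-2 - -2) = 0
∂y/∂b = 1
∂L/∂b = ∂L/∂y · ∂y/∂b = 0 × 1 = 0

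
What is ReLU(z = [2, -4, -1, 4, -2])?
h = [2, 0, 0, 4, 0]

ReLU applied element-wise: max(0,2)=2, max(0,-4)=0, max(0,-1)=0, max(0,4)=4, max(0,-2)=0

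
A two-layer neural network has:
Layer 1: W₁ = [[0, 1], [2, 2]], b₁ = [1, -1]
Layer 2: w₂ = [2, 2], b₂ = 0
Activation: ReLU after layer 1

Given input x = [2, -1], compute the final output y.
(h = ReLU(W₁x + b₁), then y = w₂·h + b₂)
y = 2

Layer 1 pre-activation: z₁ = [0, 1]
After ReLU: h = [0, 1]
Layer 2 output: y = 2×0 + 2×1 + 0 = 2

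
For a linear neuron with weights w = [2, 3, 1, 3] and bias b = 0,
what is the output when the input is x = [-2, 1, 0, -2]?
y = -7

y = (2)(-2) + (3)(1) + (1)(0) + (3)(-2) + 0 = -7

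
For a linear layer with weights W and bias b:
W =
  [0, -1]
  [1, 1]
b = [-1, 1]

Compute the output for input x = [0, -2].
y = [1, -1]

Wx = [0×0 + -1×-2, 1×0 + 1×-2]
   = [2, -2]
y = Wx + b = [2 + -1, -2 + 1] = [1, -1]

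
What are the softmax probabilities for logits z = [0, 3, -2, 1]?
p = [0.0418, 0.839, 0.0057, 0.1135]

exp(z) = [1, 20.09, 0.1353, 2.718]
Sum = 23.94
p = [0.0418, 0.839, 0.0057, 0.1135]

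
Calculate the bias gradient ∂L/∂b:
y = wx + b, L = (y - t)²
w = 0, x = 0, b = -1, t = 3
∂L/∂b = -8

y = wx + b = (0)(0) + -1 = -1
∂L/∂y = 2(y - t) = 2(-1 - 3) = -8
∂y/∂b = 1
∂L/∂b = ∂L/∂y · ∂y/∂b = -8 × 1 = -8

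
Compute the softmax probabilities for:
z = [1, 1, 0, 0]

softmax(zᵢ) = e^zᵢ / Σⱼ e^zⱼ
p = [0.3655, 0.3655, 0.1345, 0.1345]

exp(z) = [2.718, 2.718, 1, 1]
Sum = 7.437
p = [0.3655, 0.3655, 0.1345, 0.1345]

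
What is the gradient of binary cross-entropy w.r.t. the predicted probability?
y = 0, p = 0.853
∂L/∂p = 6.803

∂L/∂p = -y/p + (1-y)/(1-p) = 0 + 1/0.147 = 6.803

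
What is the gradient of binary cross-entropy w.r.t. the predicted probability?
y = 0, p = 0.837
∂L/∂p = 6.135

∂L/∂p = -y/p + (1-y)/(1-p) = 0 + 1/0.163 = 6.135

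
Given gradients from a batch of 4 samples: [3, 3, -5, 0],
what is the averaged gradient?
Average gradient = 0.25

Average = (1/4)(3 + 3 + -5 + 0) = 1/4 = 0.25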